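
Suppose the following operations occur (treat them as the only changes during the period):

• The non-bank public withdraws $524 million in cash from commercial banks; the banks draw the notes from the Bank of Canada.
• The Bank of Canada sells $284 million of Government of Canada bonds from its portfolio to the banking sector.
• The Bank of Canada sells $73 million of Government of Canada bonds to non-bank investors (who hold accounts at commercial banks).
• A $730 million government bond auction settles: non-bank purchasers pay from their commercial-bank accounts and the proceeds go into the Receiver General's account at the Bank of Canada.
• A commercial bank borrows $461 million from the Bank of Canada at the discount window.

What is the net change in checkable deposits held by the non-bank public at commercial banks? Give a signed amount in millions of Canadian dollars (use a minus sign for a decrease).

Currency withdrawal $524 million: non-bank counterparties' bank balances fall → −$524M.
OMO sale (to banks) $284 million: the counterparty is a bank, so public deposits are unchanged → 0.
Asset sale (to non-banks) $73 million: non-bank counterparties' bank balances fall → −$73M.
Government account inflow $730 million: non-bank counterparties' bank balances fall → −$730M.
Discount-window loan $461 million: the counterparty is a bank, so public deposits are unchanged → 0.
Net: −524 + 0 − 73 − 730 + 0 = -$1327 million.

-$1327 million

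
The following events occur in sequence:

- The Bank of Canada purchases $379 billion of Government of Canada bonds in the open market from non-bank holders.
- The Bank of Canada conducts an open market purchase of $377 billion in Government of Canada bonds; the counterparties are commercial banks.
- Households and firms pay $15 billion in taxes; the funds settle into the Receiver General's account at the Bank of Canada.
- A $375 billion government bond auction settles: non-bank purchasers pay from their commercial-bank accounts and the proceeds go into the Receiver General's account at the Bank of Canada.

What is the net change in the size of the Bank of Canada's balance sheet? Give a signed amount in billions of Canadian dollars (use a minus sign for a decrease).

+$756 billion

Bank of Canada balance sheet:
  Assets:      Securities +$756B
  Liabilities: Bank reserves +$366B, Government deposits +$390B
Change in total Bank of Canada assets = +$756 billion.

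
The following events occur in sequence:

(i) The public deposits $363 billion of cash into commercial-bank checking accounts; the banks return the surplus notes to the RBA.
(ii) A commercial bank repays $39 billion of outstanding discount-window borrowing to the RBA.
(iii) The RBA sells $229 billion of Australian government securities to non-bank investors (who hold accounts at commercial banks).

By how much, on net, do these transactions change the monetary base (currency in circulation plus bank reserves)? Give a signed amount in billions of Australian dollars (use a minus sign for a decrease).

-$268 billion

Currency deposit $363 billion: just a shift between currency and reserves — both are base money → 0.
Discount-window repayment $39 billion: RBA balance sheet contracts → −$39B.
Asset sale (to non-banks) $229 billion: RBA balance sheet contracts → −$229B.
Net: 0 − 39 − 229 = -$268 billion.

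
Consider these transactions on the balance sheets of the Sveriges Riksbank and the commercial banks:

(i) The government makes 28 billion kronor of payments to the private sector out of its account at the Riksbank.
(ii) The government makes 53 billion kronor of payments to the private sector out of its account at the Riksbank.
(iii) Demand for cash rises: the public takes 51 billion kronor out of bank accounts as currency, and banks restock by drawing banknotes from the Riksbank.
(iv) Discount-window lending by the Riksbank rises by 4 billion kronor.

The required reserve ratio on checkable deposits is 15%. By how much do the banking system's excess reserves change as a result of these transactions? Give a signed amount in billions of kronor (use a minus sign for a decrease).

+29.5 billion

Government spending 28 billion kronor: reserves +28B, deposits +28B.
Government spending 53 billion kronor: reserves +53B, deposits +53B.
Currency withdrawal 51 billion kronor: reserves −51B, deposits −51B.
Discount-window loan 4 billion kronor: reserves +4B, deposits 0.
Totals: Δreserves = +34B, Δdeposits = +30B.
Δrequired reserves = 15% × +30B = +4.5B.
Δexcess reserves = Δreserves − Δrequired = +34B − (+4.5B) = +29.5 billion.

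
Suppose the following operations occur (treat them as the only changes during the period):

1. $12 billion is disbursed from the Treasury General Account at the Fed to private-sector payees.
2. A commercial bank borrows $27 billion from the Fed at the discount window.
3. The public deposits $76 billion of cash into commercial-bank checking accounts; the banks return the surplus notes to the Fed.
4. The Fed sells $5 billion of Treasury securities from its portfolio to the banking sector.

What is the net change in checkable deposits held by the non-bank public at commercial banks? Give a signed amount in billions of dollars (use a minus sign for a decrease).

Fed balance sheet:
  Assets:      Securities −$5B, Loans to banks +$27B
  Liabilities: Bank reserves +$110B, Currency in circulation −$76B, Government deposits −$12B
Commercial banking system:
  Assets:      Reserves at CB +$110B, Securities +$5B
  Liabilities: Checkable deposits +$88B, Borrowings from CB +$27B
So the change in checkable deposits held by the non-bank public at commercial banks is +$88 billion.

+$88 billion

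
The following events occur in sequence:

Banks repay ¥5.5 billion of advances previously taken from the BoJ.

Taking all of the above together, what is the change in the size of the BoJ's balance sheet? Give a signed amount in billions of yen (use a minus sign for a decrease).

Discount-window repayment ¥5.5 billion: a BoJ asset is shed → −¥5.5B.

-¥5.5 billion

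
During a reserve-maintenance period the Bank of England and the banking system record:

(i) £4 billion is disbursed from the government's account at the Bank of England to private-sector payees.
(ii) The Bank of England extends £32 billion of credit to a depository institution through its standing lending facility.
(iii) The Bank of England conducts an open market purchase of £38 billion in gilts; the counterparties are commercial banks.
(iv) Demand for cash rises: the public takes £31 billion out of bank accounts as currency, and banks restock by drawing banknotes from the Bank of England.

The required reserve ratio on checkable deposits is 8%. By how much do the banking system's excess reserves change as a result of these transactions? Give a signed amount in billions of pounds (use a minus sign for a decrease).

+£45.16 billion

Government spending £4 billion: reserves +£4B, deposits +£4B.
Discount-window loan £32 billion: reserves +£32B, deposits 0.
OMO purchase (from banks) £38 billion: reserves +£38B, deposits 0.
Currency withdrawal £31 billion: reserves −£31B, deposits −£31B.
Totals: Δreserves = +£43B, Δdeposits = −£27B.
Δrequired reserves = 8% × −£27B = −£2.16B.
Δexcess reserves = Δreserves − Δrequired = +£43B − (−£2.16B) = +£45.16 billion.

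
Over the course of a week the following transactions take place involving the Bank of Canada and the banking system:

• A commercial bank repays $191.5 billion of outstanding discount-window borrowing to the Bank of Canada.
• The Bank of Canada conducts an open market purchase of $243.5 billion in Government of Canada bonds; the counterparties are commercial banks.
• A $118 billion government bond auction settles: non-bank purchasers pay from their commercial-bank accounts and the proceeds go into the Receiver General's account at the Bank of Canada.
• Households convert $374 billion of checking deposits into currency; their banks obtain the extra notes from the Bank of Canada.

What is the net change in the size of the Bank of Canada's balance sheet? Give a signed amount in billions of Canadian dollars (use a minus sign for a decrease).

+$52 billion

Discount-window repayment $191.5 billion: a Bank of Canada asset is shed → −$191.5B.
OMO purchase (from banks) $243.5 billion: a Bank of Canada asset is acquired → +$243.5B.
Government account inflow $118 billion: only the composition of liabilities changes → 0.
Currency withdrawal $374 billion: only the composition of liabilities changes → 0.
Net: −191.5 + 243.5 + 0 + 0 = +$52 billion.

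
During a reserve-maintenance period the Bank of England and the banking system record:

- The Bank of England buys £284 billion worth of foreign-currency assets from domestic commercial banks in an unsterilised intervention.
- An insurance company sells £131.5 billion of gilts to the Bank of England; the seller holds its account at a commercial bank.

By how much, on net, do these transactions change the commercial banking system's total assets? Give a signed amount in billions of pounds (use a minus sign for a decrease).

+£131.5 billion

FX purchase £284 billion: just an asset swap on bank balance sheets → 0.
Asset purchase (from non-banks) £131.5 billion: bank balance sheets expand → +£131.5B.
Net: 0 + 131.5 = +£131.5 billion.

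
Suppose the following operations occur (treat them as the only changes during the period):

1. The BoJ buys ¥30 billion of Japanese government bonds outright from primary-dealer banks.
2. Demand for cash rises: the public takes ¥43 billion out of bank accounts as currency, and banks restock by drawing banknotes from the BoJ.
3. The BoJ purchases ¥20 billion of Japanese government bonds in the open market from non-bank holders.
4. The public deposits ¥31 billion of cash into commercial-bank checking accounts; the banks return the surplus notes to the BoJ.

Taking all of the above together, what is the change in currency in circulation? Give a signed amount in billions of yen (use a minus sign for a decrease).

OMO purchase (from banks) ¥30 billion: no currency enters or leaves circulation → 0.
Currency withdrawal ¥43 billion: notes leave the central bank → +¥43B.
Asset purchase (from non-banks) ¥20 billion: no currency enters or leaves circulation → 0.
Currency deposit ¥31 billion: notes return to the central bank → −¥31B.
Net: 0 + 43 + 0 − 31 = +¥12 billion.

+¥12 billion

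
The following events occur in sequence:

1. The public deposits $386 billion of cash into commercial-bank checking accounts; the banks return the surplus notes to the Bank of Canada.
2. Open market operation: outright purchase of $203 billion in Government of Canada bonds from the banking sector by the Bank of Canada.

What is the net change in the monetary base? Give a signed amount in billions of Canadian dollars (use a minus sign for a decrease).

+$203 billion

Currency deposit $386 billion: just a shift between currency and reserves — both are base money → 0.
OMO purchase (from banks) $203 billion: Bank of Canada balance sheet expands → +$203B.
Net: 0 + 203 = +$203 billion.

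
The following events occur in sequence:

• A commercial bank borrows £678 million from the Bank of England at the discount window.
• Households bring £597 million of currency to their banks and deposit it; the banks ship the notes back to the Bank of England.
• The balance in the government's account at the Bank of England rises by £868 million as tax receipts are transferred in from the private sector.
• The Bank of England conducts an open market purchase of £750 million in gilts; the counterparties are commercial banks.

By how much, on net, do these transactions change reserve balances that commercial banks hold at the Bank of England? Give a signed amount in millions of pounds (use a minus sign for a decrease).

Discount-window loan £678 million: the loan is credited to the bank's reserve account → +£678M.
Currency deposit £597 million: returned notes are swapped for reserve credit → +£597M.
Government account inflow £868 million: funds move from bank reserves into the government account → −£868M.
OMO purchase (from banks) £750 million: the Bank of England pays by crediting reserve accounts → +£750M.
Net: 678 + 597 − 868 + 750 = +£1157 million.

+£1157 million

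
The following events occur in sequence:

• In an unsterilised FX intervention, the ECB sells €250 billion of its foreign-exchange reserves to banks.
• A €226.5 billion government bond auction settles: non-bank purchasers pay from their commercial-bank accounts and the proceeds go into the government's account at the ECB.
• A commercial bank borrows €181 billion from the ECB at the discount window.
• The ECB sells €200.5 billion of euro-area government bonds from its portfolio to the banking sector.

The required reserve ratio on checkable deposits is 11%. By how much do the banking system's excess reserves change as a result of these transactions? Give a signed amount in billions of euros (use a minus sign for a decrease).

FX sale €250 billion: reserves −€250B, deposits 0.
Government account inflow €226.5 billion: reserves −€226.5B, deposits −€226.5B.
Discount-window loan €181 billion: reserves +€181B, deposits 0.
OMO sale (to banks) €200.5 billion: reserves −€200.5B, deposits 0.
Totals: Δreserves = −€496B, Δdeposits = −€226.5B.
Δrequired reserves = 11% × −€226.5B = −€24.915B.
Δexcess reserves = Δreserves − Δrequired = −€496B − (−€24.915B) = -€471.085 billion.

-€471.085 billion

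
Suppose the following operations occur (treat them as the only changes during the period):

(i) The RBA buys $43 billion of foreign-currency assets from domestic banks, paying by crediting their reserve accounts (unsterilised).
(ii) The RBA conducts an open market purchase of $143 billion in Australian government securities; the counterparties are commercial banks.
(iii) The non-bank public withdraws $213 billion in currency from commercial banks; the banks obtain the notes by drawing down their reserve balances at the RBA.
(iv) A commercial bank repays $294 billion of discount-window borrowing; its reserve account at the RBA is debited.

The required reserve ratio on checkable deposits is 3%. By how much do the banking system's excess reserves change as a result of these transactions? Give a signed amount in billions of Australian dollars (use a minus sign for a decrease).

FX purchase $43 billion: reserves +$43B, deposits 0.
OMO purchase (from banks) $143 billion: reserves +$143B, deposits 0.
Currency withdrawal $213 billion: reserves −$213B, deposits −$213B.
Discount-window repayment $294 billion: reserves −$294B, deposits 0.
Totals: Δreserves = −$321B, Δdeposits = −$213B.
Δrequired reserves = 3% × −$213B = −$6.39B.
Δexcess reserves = Δreserves − Δrequired = −$321B − (−$6.39B) = -$314.61 billion.

-$314.61 billion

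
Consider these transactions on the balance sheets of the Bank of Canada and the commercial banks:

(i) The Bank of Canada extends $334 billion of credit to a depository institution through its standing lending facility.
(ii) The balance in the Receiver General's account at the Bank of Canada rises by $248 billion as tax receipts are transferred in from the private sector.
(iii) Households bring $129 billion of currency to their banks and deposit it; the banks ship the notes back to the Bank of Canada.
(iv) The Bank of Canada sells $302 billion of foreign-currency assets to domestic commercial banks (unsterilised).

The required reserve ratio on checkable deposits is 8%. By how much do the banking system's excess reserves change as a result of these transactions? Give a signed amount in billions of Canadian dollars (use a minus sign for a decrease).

Discount-window loan $334 billion: reserves +$334B, deposits 0.
Government account inflow $248 billion: reserves −$248B, deposits −$248B.
Currency deposit $129 billion: reserves +$129B, deposits +$129B.
FX sale $302 billion: reserves −$302B, deposits 0.
Totals: Δreserves = −$87B, Δdeposits = −$119B.
Δrequired reserves = 8% × −$119B = −$9.52B.
Δexcess reserves = Δreserves − Δrequired = −$87B − (−$9.52B) = -$77.48 billion.

-$77.48 billion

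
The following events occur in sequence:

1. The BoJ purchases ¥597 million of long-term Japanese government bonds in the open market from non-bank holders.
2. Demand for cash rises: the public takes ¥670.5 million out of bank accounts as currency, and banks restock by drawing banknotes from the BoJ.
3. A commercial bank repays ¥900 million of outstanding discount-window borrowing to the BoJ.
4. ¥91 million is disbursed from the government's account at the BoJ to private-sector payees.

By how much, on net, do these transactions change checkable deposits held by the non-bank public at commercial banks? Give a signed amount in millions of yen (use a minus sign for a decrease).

Asset purchase (from non-banks) ¥597 million: non-bank counterparties' bank balances rise → +¥597M.
Currency withdrawal ¥670.5 million: non-bank counterparties' bank balances fall → −¥670.5M.
Discount-window repayment ¥900 million: the counterparty is a bank, so public deposits are unchanged → 0.
Government spending ¥91 million: non-bank counterparties' bank balances rise → +¥91M.
Net: 597 − 670.5 + 0 + 91 = +¥17.5 million.

+¥17.5 million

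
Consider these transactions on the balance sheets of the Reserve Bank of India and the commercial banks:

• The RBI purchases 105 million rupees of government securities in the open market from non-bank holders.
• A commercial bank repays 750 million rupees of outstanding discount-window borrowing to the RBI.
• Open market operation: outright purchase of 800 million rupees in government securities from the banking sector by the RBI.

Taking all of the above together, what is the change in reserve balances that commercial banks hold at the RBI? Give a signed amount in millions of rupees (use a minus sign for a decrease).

RBI balance sheet:
  Assets:      Securities +905M, Loans to banks −750M
  Liabilities: Bank reserves +155M
So the change in reserve balances that commercial banks hold at the RBI is +155 million.

+155 million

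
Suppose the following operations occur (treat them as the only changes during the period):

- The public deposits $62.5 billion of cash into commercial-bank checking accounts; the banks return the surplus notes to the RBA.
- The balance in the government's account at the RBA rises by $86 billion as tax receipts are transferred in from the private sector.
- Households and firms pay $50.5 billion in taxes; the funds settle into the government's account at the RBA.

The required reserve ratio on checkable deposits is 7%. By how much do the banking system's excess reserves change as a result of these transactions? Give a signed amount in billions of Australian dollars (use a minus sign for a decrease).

-$68.82 billion

Currency deposit $62.5 billion: reserves +$62.5B, deposits +$62.5B.
Government account inflow $86 billion: reserves −$86B, deposits −$86B.
Government account inflow $50.5 billion: reserves −$50.5B, deposits −$50.5B.
Totals: Δreserves = −$74B, Δdeposits = −$74B.
Δrequired reserves = 7% × −$74B = −$5.18B.
Δexcess reserves = Δreserves − Δrequired = −$74B − (−$5.18B) = -$68.82 billion.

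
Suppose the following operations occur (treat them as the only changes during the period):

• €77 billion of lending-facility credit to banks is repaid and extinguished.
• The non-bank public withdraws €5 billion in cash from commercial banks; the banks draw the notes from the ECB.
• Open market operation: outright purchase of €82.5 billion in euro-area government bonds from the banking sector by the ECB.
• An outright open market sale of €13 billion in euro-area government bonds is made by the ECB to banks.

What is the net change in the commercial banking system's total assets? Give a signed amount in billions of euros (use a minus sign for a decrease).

Discount-window repayment €77 billion: bank balance sheets shrink → −€77B.
Currency withdrawal €5 billion: bank balance sheets shrink → −€5B.
OMO purchase (from banks) €82.5 billion: just an asset swap on bank balance sheets → 0.
OMO sale (to banks) €13 billion: just an asset swap on bank balance sheets → 0.
Net: −77 − 5 + 0 + 0 = -€82 billion.

-€82 billion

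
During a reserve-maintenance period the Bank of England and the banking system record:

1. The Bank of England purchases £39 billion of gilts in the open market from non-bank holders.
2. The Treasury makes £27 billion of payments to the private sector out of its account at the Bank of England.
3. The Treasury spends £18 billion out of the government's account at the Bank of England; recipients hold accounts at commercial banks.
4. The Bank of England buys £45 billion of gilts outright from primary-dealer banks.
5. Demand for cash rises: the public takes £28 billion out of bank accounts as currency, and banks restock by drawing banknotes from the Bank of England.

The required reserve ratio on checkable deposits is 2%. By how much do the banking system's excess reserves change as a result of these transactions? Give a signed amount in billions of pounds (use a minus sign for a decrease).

+£99.88 billion

Asset purchase (from non-banks) £39 billion: reserves +£39B, deposits +£39B.
Government spending £27 billion: reserves +£27B, deposits +£27B.
Government spending £18 billion: reserves +£18B, deposits +£18B.
OMO purchase (from banks) £45 billion: reserves +£45B, deposits 0.
Currency withdrawal £28 billion: reserves −£28B, deposits −£28B.
Totals: Δreserves = +£101B, Δdeposits = +£56B.
Δrequired reserves = 2% × +£56B = +£1.12B.
Δexcess reserves = Δreserves − Δrequired = +£101B − (+£1.12B) = +£99.88 billion.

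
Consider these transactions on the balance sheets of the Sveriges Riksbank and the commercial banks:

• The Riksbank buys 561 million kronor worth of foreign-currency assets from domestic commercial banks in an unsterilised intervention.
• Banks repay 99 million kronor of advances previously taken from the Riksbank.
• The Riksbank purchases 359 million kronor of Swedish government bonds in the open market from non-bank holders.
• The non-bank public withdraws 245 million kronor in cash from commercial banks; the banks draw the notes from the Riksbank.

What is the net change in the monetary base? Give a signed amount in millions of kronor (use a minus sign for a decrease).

+821 million

Riksbank balance sheet:
  Assets:      Securities +359M, Loans to banks −99M, Foreign assets +561M
  Liabilities: Bank reserves +576M, Currency in circulation +245M
Monetary base = currency + reserves: +245M + (+576M) = +821 million.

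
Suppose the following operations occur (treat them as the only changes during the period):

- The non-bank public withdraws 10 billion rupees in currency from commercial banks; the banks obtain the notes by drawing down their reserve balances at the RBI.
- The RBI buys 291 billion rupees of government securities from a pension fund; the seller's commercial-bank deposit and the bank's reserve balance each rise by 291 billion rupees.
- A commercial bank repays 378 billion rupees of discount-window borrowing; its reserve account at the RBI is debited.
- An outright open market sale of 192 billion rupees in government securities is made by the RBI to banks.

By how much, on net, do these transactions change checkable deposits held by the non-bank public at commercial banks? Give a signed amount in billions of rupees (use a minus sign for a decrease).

RBI balance sheet:
  Assets:      Securities +99B, Loans to banks −378B
  Liabilities: Bank reserves −289B, Currency in circulation +10B
Commercial banking system:
  Assets:      Reserves at CB −289B, Securities +192B
  Liabilities: Checkable deposits +281B, Borrowings from CB −378B
So the change in checkable deposits held by the non-bank public at commercial banks is +281 billion.

+281 billion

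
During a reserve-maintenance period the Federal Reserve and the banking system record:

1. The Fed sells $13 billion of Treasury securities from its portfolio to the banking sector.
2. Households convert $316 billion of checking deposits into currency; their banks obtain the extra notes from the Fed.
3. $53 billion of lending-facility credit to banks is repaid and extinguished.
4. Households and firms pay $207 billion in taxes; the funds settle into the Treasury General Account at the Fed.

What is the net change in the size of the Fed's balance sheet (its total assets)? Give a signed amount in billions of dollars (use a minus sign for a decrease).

Fed balance sheet:
  Assets:      Securities −$13B, Loans to banks −$53B
  Liabilities: Bank reserves −$589B, Currency in circulation +$316B, Government deposits +$207B
Change in total Fed assets = -$66 billion.

-$66 billion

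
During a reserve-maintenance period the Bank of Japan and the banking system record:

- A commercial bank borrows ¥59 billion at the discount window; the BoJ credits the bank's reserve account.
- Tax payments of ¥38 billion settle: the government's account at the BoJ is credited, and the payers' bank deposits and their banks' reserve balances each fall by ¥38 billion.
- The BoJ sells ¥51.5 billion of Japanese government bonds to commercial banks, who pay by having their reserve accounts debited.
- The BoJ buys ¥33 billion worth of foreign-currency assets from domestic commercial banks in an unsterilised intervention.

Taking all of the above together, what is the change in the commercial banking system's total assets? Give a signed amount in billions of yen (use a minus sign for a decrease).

+¥21 billion

BoJ balance sheet:
  Assets:      Securities −¥51.5B, Loans to banks +¥59B, Foreign assets +¥33B
  Liabilities: Bank reserves +¥2.5B, Government deposits +¥38B
Commercial banking system:
  Assets:      Reserves at CB +¥2.5B, Securities +¥51.5B, Foreign assets −¥33B
  Liabilities: Checkable deposits −¥38B, Borrowings from CB +¥59B
Change in total bank assets = +¥21 billion.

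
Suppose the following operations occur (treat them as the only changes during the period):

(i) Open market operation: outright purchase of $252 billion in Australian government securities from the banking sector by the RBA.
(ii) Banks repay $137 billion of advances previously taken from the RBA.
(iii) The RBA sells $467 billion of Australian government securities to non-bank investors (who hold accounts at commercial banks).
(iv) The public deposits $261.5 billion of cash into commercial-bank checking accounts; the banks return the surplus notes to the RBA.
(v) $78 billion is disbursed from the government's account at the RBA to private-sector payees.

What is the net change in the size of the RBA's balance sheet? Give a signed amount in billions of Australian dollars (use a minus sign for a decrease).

RBA balance sheet:
  Assets:      Securities −$215B, Loans to banks −$137B
  Liabilities: Bank reserves −$12.5B, Currency in circulation −$261.5B, Government deposits −$78B
Change in total RBA assets = -$352 billion.

-$352 billion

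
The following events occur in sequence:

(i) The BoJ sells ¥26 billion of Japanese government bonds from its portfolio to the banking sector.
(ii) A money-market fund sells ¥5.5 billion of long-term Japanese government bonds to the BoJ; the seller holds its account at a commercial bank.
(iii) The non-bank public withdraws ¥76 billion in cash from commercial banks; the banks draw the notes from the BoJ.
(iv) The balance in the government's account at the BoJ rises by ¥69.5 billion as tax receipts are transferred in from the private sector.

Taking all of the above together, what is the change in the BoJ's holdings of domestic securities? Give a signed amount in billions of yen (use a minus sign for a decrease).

-¥20.5 billion

BoJ balance sheet:
  Assets:      Securities −¥20.5B
  Liabilities: Bank reserves −¥166B, Currency in circulation +¥76B, Government deposits +¥69.5B
Commercial banking system:
  Assets:      Reserves at CB −¥166B, Securities +¥26B
  Liabilities: Checkable deposits −¥140B
So the change in the BoJ's holdings of domestic securities is -¥20.5 billion.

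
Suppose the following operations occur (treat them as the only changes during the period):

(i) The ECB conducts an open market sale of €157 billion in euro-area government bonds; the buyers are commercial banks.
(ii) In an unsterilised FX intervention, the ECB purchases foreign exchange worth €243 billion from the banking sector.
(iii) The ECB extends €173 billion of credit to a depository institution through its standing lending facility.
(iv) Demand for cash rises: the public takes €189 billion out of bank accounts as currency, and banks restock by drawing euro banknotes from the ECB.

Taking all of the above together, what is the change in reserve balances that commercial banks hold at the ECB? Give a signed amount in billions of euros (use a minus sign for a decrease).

OMO sale (to banks) €157 billion: the buying banks pay out of their reserve balances → −€157B.
FX purchase €243 billion: the ECB pays by crediting reserve accounts → +€243B.
Discount-window loan €173 billion: the loan is credited to the bank's reserve account → +€173B.
Currency withdrawal €189 billion: banks swap reserves for currency → −€189B.
Net: −157 + 243 + 173 − 189 = +€70 billion.

+€70 billion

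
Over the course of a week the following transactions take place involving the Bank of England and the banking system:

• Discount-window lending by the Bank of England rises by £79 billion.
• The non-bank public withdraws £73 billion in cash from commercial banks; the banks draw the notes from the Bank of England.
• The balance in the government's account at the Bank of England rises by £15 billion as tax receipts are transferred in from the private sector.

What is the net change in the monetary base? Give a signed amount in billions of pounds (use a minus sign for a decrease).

Bank of England balance sheet:
  Assets:      Loans to banks +£79B
  Liabilities: Bank reserves −£9B, Currency in circulation +£73B, Government deposits +£15B
Commercial banking system:
  Assets:      Reserves at CB −£9B
  Liabilities: Checkable deposits −£88B, Borrowings from CB +£79B
Monetary base = currency + reserves: +£73B + (−£9B) = +£64 billion.

+£64 billion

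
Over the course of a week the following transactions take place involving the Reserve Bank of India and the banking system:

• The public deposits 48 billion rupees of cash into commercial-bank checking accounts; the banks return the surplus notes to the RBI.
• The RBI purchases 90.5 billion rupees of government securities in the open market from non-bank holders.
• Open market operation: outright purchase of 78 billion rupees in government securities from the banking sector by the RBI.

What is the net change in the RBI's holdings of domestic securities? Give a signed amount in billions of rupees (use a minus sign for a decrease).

Currency deposit 48 billion rupees: the RBI's securities portfolio is untouched → 0.
Asset purchase (from non-banks) 90.5 billion rupees: securities added to the RBI's portfolio → +90.5B.
OMO purchase (from banks) 78 billion rupees: securities added to the RBI's portfolio → +78B.
Net: 0 + 90.5 + 78 = +168.5 billion.

+168.5 billion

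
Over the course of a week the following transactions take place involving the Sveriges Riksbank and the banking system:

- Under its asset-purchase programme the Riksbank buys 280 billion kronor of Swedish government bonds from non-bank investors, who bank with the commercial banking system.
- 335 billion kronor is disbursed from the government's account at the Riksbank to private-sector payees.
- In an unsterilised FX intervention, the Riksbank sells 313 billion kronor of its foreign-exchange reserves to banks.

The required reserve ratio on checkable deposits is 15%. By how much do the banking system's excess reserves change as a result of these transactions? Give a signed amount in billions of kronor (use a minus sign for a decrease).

+209.75 billion

Asset purchase (from non-banks) 280 billion kronor: reserves +280B, deposits +280B.
Government spending 335 billion kronor: reserves +335B, deposits +335B.
FX sale 313 billion kronor: reserves −313B, deposits 0.
Totals: Δreserves = +302B, Δdeposits = +615B.
Δrequired reserves = 15% × +615B = +92.25B.
Δexcess reserves = Δreserves − Δrequired = +302B − (+92.25B) = +209.75 billion.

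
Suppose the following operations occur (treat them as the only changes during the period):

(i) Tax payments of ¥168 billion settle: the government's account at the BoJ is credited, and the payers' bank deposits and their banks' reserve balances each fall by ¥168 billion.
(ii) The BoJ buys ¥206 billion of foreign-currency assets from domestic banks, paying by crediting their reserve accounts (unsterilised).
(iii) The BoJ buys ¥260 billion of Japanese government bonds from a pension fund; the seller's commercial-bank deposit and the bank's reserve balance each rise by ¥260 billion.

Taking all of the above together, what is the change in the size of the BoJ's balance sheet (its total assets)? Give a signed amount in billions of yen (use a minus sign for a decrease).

Government account inflow ¥168 billion: only the composition of liabilities changes → 0.
FX purchase ¥206 billion: a BoJ asset is acquired → +¥206B.
Asset purchase (from non-banks) ¥260 billion: a BoJ asset is acquired → +¥260B.
Net: 0 + 206 + 260 = +¥466 billion.

+¥466 billion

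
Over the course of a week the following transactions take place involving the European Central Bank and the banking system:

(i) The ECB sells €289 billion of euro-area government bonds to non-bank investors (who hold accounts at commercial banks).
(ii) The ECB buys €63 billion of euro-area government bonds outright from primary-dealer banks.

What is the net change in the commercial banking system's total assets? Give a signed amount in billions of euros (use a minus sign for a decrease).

ECB balance sheet:
  Assets:      Securities −€226B
  Liabilities: Bank reserves −€226B
Commercial banking system:
  Assets:      Reserves at CB −€226B, Securities −€63B
  Liabilities: Checkable deposits −€289B
Change in total bank assets = -€289 billion.

-€289 billion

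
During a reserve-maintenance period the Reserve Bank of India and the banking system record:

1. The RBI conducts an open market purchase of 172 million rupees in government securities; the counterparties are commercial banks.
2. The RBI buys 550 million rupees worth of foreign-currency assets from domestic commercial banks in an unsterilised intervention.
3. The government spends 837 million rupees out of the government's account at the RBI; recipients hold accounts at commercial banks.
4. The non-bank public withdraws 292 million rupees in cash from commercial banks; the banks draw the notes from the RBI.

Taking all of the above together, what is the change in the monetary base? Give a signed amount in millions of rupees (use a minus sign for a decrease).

OMO purchase (from banks) 172 million rupees: RBI balance sheet expands → +172M.
FX purchase 550 million rupees: RBI balance sheet expands → +550M.
Government spending 837 million rupees: a non-base liability converts back to reserves → +837M.
Currency withdrawal 292 million rupees: just a shift between currency and reserves — both are base money → 0.
Net: 172 + 550 + 837 + 0 = +1559 million.

+1559 million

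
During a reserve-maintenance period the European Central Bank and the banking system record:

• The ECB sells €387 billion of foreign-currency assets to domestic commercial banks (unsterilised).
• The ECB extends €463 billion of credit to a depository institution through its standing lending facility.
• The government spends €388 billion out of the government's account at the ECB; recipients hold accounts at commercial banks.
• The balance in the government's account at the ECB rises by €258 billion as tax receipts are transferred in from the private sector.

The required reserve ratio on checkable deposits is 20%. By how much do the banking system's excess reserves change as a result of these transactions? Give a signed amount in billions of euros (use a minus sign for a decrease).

FX sale €387 billion: reserves −€387B, deposits 0.
Discount-window loan €463 billion: reserves +€463B, deposits 0.
Government spending €388 billion: reserves +€388B, deposits +€388B.
Government account inflow €258 billion: reserves −€258B, deposits −€258B.
Totals: Δreserves = +€206B, Δdeposits = +€130B.
Δrequired reserves = 20% × +€130B = +€26B.
Δexcess reserves = Δreserves − Δrequired = +€206B − (+€26B) = +€180 billion.

+€180 billion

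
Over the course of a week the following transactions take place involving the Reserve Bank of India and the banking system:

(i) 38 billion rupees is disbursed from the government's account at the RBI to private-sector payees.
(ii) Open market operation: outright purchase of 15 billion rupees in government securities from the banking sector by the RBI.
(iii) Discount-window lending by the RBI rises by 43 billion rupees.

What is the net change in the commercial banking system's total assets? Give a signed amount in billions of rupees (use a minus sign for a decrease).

+81 billion

Government spending 38 billion rupees: bank balance sheets expand → +38B.
OMO purchase (from banks) 15 billion rupees: just an asset swap on bank balance sheets → 0.
Discount-window loan 43 billion rupees: bank balance sheets expand → +43B.
Net: 38 + 0 + 43 = +81 billion.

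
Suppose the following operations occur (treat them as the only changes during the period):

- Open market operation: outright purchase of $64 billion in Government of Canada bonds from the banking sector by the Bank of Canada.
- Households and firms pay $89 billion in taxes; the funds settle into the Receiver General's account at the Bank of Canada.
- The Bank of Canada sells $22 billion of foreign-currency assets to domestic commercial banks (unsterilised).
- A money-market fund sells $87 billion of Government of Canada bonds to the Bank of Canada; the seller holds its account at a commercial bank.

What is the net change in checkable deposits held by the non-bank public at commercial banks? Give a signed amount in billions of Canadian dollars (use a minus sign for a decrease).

-$2 billion

OMO purchase (from banks) $64 billion: the counterparty is a bank, so public deposits are unchanged → 0.
Government account inflow $89 billion: non-bank counterparties' bank balances fall → −$89B.
FX sale $22 billion: the counterparty is a bank, so public deposits are unchanged → 0.
Asset purchase (from non-banks) $87 billion: non-bank counterparties' bank balances rise → +$87B.
Net: 0 − 89 + 0 + 87 = -$2 billion.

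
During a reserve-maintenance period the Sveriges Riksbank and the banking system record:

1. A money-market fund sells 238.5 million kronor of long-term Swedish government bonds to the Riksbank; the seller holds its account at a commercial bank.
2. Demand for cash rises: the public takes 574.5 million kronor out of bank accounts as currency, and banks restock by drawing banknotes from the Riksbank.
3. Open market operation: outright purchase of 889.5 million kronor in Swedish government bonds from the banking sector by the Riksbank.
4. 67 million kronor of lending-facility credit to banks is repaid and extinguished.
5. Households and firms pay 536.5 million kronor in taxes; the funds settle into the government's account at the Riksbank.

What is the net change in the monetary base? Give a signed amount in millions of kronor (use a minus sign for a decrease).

Asset purchase (from non-banks) 238.5 million kronor: Riksbank balance sheet expands → +238.5M.
Currency withdrawal 574.5 million kronor: just a shift between currency and reserves — both are base money → 0.
OMO purchase (from banks) 889.5 million kronor: Riksbank balance sheet expands → +889.5M.
Discount-window repayment 67 million kronor: Riksbank balance sheet contracts → −67M.
Government account inflow 536.5 million kronor: reserves shift to a non-base liability → −536.5M.
Net: 238.5 + 0 + 889.5 − 67 − 536.5 = +524.5 million.

+524.5 million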